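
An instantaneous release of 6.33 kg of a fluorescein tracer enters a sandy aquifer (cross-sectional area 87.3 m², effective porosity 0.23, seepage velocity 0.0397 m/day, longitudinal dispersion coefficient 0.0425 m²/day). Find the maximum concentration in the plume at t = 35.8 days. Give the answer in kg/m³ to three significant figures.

The peak of an instantaneous 1D plume sits at x = vt; there the Gaussian factor is 1 and C_max = M/(n_e·A·√(4πDt)), where n_e·A is the pore area the mass is dissolved in.
√(4πDt) = √(4π × 0.0425 × 35.8) = 4.373 m, so C_max = 6.33/(0.23 × 87.3 × 4.373) = 0.0721 kg/m³.

0.0721 kg/m³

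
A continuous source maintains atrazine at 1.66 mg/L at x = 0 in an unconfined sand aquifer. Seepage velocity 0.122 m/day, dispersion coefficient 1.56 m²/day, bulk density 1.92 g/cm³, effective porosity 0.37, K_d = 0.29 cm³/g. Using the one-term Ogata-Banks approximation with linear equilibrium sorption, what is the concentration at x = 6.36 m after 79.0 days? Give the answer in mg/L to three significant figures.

0.664 mg/L

Retardation factor R = 1 + ρ_b·K_d/n = 1 + 1.92 × 0.29/0.37 = 2.505.
Sorption retards both mechanisms: v_R = v/R = 0.04870 m/day, D_R = D/R = 0.6228 m²/day.
v_R·t = 0.04870 × 79.0 = 3.8473 m; 2√(D_R t) = 14.03 m; argument = (6.36 − 3.8473)/14.03 = 0.1791.
C = C₀ × ½·erfc(0.1791) = 1.66 × 0.4000 = 0.664 mg/L.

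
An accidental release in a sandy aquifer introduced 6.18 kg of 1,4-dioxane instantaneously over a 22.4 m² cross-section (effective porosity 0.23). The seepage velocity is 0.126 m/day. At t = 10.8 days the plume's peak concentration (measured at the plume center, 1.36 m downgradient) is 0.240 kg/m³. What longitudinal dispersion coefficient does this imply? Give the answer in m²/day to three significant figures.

0.184 m²/day

At the plume center C_max = M/(n_e·A·√(4πDt)), so D = M²/(4πt·(n_e·A·C_max)²).
n_e·A·C_max = 0.23 × 22.4 × 0.240 = 1.236 kg/m.
D = 6.18²/(4π × 10.8 × 1.236²) = 0.184 m²/day.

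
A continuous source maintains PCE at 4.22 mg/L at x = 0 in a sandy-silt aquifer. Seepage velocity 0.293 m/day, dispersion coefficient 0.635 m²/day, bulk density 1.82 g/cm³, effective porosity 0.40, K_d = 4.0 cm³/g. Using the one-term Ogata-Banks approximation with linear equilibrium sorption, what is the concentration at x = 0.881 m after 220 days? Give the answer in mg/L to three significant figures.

Retardation factor R = 1 + ρ_b·K_d/n = 1 + 1.82 × 4.0/0.40 = 19.20.
Sorption retards both mechanisms: v_R = v/R = 0.01526 m/day, D_R = D/R = 0.03307 m²/day.
v_R·t = 0.01526 × 220 = 3.3572 m; 2√(D_R t) = 5.395 m; argument = (0.881 − 3.3572)/5.395 = -0.4590.
C = C₀ × ½·erfc(-0.4590) = 4.22 × 0.7419 = 3.13 mg/L.

3.13 mg/L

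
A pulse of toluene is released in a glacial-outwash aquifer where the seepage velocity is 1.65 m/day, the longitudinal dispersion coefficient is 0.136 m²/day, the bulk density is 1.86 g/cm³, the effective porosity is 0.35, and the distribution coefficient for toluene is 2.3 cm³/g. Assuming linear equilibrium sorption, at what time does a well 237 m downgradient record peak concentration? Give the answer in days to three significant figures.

Retardation factor R = 1 + ρ_b·K_d/n = 1 + 1.86 × 2.3/0.35 = 13.22.
Sorption retards both mechanisms: v_R = v/R = 0.1248 m/day, D_R = D/R = 0.01029 m²/day.
Peak time from v_R²t² + 2D_R t − x² = 0: t = (√(D_R² + v_R²x²) − D_R)/v_R².
√(D_R² + v_R²x²) = √(0.01029² + 0.1248² × 237²) = 29.58; v_R² = 0.01558.
t = (29.58 − 0.01029)/0.01558 = 1900 days.

1900 days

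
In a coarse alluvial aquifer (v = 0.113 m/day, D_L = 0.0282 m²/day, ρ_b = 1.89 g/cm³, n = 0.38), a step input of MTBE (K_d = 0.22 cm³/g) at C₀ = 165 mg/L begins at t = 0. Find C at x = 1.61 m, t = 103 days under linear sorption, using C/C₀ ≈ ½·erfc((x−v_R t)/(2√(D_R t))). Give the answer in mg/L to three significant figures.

164 mg/L

Retardation factor R = 1 + ρ_b·K_d/n = 1 + 1.89 × 0.22/0.38 = 2.094.
Sorption retards both mechanisms: v_R = v/R = 0.05396 m/day, D_R = D/R = 0.01347 m²/day.
v_R·t = 0.05396 × 103 = 5.55788 m; 2√(D_R t) = 2.356 m; argument = (1.61 − 5.55788)/2.356 = -1.676.
C = C₀ × ½·erfc(-1.676) = 165 × 0.9911 = 164 mg/L.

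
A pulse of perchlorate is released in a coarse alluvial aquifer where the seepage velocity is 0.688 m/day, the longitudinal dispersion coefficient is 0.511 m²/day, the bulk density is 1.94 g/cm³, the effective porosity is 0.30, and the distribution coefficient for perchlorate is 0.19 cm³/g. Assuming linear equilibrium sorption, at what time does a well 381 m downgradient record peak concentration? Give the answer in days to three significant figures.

Retardation factor R = 1 + ρ_b·K_d/n = 1 + 1.94 × 0.19/0.30 = 2.229.
Sorption retards both mechanisms: v_R = v/R = 0.3087 m/day, D_R = D/R = 0.2293 m²/day.
Peak time from v_R²t² + 2D_R t − x² = 0: t = (√(D_R² + v_R²x²) − D_R)/v_R².
√(D_R² + v_R²x²) = √(0.2293² + 0.3087² × 381²) = 117.6; v_R² = 0.09530.
t = (117.6 − 0.2293)/0.09530 = 1230 days.

1230 days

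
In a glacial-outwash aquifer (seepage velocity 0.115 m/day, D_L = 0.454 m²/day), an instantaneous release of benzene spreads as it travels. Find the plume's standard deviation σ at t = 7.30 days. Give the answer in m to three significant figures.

2.57 m

Dispersive spreading gives a Gaussian with σ² = 2Dt; advection only shifts the center.
σ = √(2 × 0.454 × 7.30) = 2.57 m.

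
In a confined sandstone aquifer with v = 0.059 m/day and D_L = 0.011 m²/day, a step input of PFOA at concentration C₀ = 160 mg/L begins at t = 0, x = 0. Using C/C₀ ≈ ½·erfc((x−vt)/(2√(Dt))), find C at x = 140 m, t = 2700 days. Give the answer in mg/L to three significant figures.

159 mg/L

For a continuous step input, C/C₀ ≈ ½·erfc((x−vt)/(2√(Dt))).
vt = 0.059 × 2700 = 159.3 m and 2√(Dt) = 2√(0.011 × 2700) = 10.90 m.
Argument (x−vt)/(2√(Dt)) = (140 − 159.3)/10.90 = -1.771; ½·erfc(-1.771) = 0.9939.
C = 160 × 0.9939 = 159 mg/L.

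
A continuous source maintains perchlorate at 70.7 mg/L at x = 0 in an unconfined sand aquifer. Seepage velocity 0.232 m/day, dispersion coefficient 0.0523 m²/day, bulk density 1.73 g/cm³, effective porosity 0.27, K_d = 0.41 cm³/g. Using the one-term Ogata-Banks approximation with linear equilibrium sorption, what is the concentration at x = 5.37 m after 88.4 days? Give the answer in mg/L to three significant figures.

Retardation factor R = 1 + ρ_b·K_d/n = 1 + 1.73 × 0.41/0.27 = 3.627.
Sorption retards both mechanisms: v_R = v/R = 0.06396 m/day, D_R = D/R = 0.01442 m²/day.
v_R·t = 0.06396 × 88.4 = 5.654064 m; 2√(D_R t) = 2.258 m; argument = (5.37 − 5.654064)/2.258 = -0.1258.
C = C₀ × ½·erfc(-0.1258) = 70.7 × 0.5706 = 40.3 mg/L.

40.3 mg/L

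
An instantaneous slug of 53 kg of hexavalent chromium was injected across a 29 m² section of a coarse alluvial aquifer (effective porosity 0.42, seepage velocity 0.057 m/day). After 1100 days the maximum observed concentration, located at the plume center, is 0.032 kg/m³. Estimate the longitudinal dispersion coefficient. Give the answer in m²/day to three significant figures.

At the plume center C_max = M/(n_e·A·√(4πDt)), so D = M²/(4πt·(n_e·A·C_max)²).
n_e·A·C_max = 0.42 × 29 × 0.032 = 0.3898 kg/m.
D = 53²/(4π × 1100 × 0.3898²) = 1.34 m²/day.

1.34 m²/day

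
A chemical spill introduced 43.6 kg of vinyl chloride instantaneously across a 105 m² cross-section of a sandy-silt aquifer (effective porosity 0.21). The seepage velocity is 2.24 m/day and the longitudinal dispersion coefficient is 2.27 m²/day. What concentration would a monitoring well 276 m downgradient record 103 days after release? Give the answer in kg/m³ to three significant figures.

For an instantaneous plane source, C(x,t) = M/(n_e·A·√(4πDt)) · exp(−(x−vt)²/(4Dt)), with n_e·A the pore (flow) area.
Plume center vt = 2.24 × 103 = 230.72 m, so the well at 276 m is 45.28 m downgradient of the peak.
√(4πDt) = 54.20 m, giving peak height M/(n_e·A·√(4πDt)) = 43.6/(0.21 × 105 × 54.20) = 0.03648 kg/m³.
(x−vt)²/(4Dt) = (45.28)²/(4 × 2.27 × 103) = 2.192; exp(−2.192) = 0.1117.
C = 0.03648 × 0.1117 = 0.00407 kg/m³.

0.00407 kg/m³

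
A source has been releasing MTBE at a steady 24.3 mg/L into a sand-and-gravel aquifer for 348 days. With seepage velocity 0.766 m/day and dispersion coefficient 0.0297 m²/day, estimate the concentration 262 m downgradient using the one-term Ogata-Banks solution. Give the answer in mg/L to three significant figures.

For a continuous step input, C/C₀ ≈ ½·erfc((x−vt)/(2√(Dt))).
vt = 0.766 × 348 = 266.568 m and 2√(Dt) = 2√(0.0297 × 348) = 6.430 m.
Argument (x−vt)/(2√(Dt)) = (262 − 266.568)/6.430 = -0.7104; ½·erfc(-0.7104) = 0.8425.
C = 24.3 × 0.8425 = 20.5 mg/L.

20.5 mg/L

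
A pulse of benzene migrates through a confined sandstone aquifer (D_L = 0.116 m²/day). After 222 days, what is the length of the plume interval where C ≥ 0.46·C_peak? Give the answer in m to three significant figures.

The plume is Gaussian with σ = √(2Dt) = √(2 × 0.116 × 222) = 7.177 m.
C/C_peak = exp(−Δx²/(2σ²)) = 0.46 ⇒ Δx = σ·√(−2 ln 0.46) = 7.177 × 1.246 = 8.943 m.
Width = 2Δx = 17.9 m.

17.9 m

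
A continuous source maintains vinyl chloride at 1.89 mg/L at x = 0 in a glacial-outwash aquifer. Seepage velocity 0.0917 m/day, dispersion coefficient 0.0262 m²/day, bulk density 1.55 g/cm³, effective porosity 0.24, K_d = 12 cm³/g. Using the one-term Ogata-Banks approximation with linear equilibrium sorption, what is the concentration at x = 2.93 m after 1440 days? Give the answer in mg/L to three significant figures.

0.192 mg/L

Retardation factor R = 1 + ρ_b·K_d/n = 1 + 1.55 × 12/0.24 = 78.50.
Sorption retards both mechanisms: v_R = v/R = 0.001168 m/day, D_R = D/R = 0.0003338 m²/day.
v_R·t = 0.001168 × 1440 = 1.68192 m; 2√(D_R t) = 1.387 m; argument = (2.93 − 1.68192)/1.387 = 0.8998.
C = C₀ × ½·erfc(0.8998) = 1.89 × 0.1016 = 0.192 mg/L.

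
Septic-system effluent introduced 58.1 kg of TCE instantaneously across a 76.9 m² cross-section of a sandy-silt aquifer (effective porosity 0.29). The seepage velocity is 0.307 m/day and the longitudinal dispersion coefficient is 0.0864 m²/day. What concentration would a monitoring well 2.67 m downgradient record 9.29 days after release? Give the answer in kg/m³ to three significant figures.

For an instantaneous plane source, C(x,t) = M/(n_e·A·√(4πDt)) · exp(−(x−vt)²/(4Dt)), with n_e·A the pore (flow) area.
Plume center vt = 0.307 × 9.29 = 2.85203 m, so the well at 2.67 m is 0.18203 m upgradient of the peak.
√(4πDt) = 3.176 m, giving peak height M/(n_e·A·√(4πDt)) = 58.1/(0.29 × 76.9 × 3.176) = 0.8203 kg/m³.
(x−vt)²/(4Dt) = (-0.18203)²/(4 × 0.0864 × 9.29) = 0.01032; exp(−0.01032) = 0.9897.
C = 0.8203 × 0.9897 = 0.812 kg/m³.

0.812 kg/m³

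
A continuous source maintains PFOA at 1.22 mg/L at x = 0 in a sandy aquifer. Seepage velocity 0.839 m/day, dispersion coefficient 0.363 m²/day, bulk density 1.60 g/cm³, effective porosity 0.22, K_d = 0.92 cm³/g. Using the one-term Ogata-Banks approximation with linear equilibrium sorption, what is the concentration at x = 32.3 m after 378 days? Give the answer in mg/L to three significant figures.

Retardation factor R = 1 + ρ_b·K_d/n = 1 + 1.60 × 0.92/0.22 = 7.691.
Sorption retards both mechanisms: v_R = v/R = 0.1091 m/day, D_R = D/R = 0.04720 m²/day.
v_R·t = 0.1091 × 378 = 41.2398 m; 2√(D_R t) = 8.448 m; argument = (32.3 − 41.2398)/8.448 = -1.058.
C = C₀ × ½·erfc(-1.058) = 1.22 × 0.9327 = 1.14 mg/L.

1.14 mg/L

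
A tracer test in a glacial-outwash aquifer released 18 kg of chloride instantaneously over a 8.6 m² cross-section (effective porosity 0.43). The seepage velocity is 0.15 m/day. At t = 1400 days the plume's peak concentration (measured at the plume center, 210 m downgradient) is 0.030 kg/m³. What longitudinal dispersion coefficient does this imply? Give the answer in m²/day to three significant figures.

At the plume center C_max = M/(n_e·A·√(4πDt)), so D = M²/(4πt·(n_e·A·C_max)²).
n_e·A·C_max = 0.43 × 8.6 × 0.030 = 0.1109 kg/m.
D = 18²/(4π × 1400 × 0.1109²) = 1.50 m²/day.

1.50 m²/day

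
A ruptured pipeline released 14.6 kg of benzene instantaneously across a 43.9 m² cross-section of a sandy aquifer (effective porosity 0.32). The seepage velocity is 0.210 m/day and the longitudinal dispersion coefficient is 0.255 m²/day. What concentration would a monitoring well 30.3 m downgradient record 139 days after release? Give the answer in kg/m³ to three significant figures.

For an instantaneous plane source, C(x,t) = M/(n_e·A·√(4πDt)) · exp(−(x−vt)²/(4Dt)), with n_e·A the pore (flow) area.
Plume center vt = 0.210 × 139 = 29.19 m, so the well at 30.3 m is 1.11 m downgradient of the peak.
√(4πDt) = 21.10 m, giving peak height M/(n_e·A·√(4πDt)) = 14.6/(0.32 × 43.9 × 21.10) = 0.04926 kg/m³.
(x−vt)²/(4Dt) = (1.11)²/(4 × 0.255 × 139) = 0.008690; exp(−0.008690) = 0.9913.
C = 0.04926 × 0.9913 = 0.0488 kg/m³.

0.0488 kg/m³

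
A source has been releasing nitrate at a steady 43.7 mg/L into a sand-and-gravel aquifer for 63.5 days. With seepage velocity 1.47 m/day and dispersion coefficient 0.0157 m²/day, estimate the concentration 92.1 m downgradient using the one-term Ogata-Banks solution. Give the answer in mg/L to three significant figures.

For a continuous step input, C/C₀ ≈ ½·erfc((x−vt)/(2√(Dt))).
vt = 1.47 × 63.5 = 93.345 m and 2√(Dt) = 2√(0.0157 × 63.5) = 1.997 m.
Argument (x−vt)/(2√(Dt)) = (92.1 − 93.345)/1.997 = -0.6234; ½·erfc(-0.6234) = 0.8110.
C = 43.7 × 0.8110 = 35.4 mg/L.

35.4 mg/L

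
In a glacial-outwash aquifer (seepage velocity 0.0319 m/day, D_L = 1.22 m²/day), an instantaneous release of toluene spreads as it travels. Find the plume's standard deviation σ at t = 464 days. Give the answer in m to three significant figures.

Dispersive spreading gives a Gaussian with σ² = 2Dt; advection only shifts the center.
σ = √(2 × 1.22 × 464) = 33.6 m.

33.6 m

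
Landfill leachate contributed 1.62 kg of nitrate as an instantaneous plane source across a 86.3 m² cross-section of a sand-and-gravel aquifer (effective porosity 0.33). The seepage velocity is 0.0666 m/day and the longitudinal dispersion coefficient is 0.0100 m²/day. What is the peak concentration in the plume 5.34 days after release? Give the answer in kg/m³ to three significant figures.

The peak of an instantaneous 1D plume sits at x = vt; there the Gaussian factor is 1 and C_max = M/(n_e·A·√(4πDt)), where n_e·A is the pore area the mass is dissolved in.
√(4πDt) = √(4π × 0.0100 × 5.34) = 0.8192 m, so C_max = 1.62/(0.33 × 86.3 × 0.8192) = 0.0694 kg/m³.

0.0694 kg/m³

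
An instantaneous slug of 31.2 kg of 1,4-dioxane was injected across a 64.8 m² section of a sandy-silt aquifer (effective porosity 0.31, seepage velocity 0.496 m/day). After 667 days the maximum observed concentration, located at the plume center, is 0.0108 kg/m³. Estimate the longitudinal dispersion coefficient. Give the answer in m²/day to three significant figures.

At the plume center C_max = M/(n_e·A·√(4πDt)), so D = M²/(4πt·(n_e·A·C_max)²).
n_e·A·C_max = 0.31 × 64.8 × 0.0108 = 0.2170 kg/m.
D = 31.2²/(4π × 667 × 0.2170²) = 2.47 m²/day.

2.47 m²/day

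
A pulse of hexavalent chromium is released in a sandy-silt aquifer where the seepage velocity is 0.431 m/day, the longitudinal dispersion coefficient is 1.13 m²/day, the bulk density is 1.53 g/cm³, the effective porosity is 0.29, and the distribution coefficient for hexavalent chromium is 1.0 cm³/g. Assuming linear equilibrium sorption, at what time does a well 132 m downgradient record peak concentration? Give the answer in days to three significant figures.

1880 days

Retardation factor R = 1 + ρ_b·K_d/n = 1 + 1.53 × 1.0/0.29 = 6.276.
Sorption retards both mechanisms: v_R = v/R = 0.06867 m/day, D_R = D/R = 0.1801 m²/day.
Peak time from v_R²t² + 2D_R t − x² = 0: t = (√(D_R² + v_R²x²) − D_R)/v_R².
√(D_R² + v_R²x²) = √(0.1801² + 0.06867² × 132²) = 9.066; v_R² = 0.004716.
t = (9.066 − 0.1801)/0.004716 = 1880 days.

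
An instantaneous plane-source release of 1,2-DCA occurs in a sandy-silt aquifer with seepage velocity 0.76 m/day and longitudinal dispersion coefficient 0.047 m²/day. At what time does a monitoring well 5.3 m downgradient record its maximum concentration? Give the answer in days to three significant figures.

6.89 days

For the 1D instantaneous-source solution, setting ∂C/∂t = 0 at fixed x gives v²t² + 2Dt − x² = 0, so t = (√(D² + v²x²) − D)/v².
√(D² + v²x²) = √(0.047² + 0.76² × 5.3²) = 4.028; v² = 0.5776.
t = (4.028 − 0.047)/0.5776 = 6.89 days (vs. the pure-advection estimate x/v = 6.97 d).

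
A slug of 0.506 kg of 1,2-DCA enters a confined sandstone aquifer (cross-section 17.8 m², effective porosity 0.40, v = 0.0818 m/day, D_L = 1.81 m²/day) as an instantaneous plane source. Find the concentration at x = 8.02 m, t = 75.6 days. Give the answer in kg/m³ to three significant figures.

0.00170 kg/m³

For an instantaneous plane source, C(x,t) = M/(n_e·A·√(4πDt)) · exp(−(x−vt)²/(4Dt)), with n_e·A the pore (flow) area.
Plume center vt = 0.0818 × 75.6 = 6.18408 m, so the well at 8.02 m is 1.83592 m downgradient of the peak.
√(4πDt) = 41.47 m, giving peak height M/(n_e·A·√(4πDt)) = 0.506/(0.40 × 17.8 × 41.47) = 0.001714 kg/m³.
(x−vt)²/(4Dt) = (1.83592)²/(4 × 1.81 × 75.6) = 0.006158; exp(−0.006158) = 0.9939.
C = 0.001714 × 0.9939 = 0.00170 kg/m³.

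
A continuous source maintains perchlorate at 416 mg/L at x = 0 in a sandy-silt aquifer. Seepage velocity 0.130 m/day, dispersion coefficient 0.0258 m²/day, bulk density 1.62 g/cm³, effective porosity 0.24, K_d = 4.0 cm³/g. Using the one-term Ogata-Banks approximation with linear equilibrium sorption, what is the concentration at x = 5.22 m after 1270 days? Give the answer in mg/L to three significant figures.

Retardation factor R = 1 + ρ_b·K_d/n = 1 + 1.62 × 4.0/0.24 = 28.00.
Sorption retards both mechanisms: v_R = v/R = 0.004643 m/day, D_R = D/R = 0.0009214 m²/day.
v_R·t = 0.004643 × 1270 = 5.89661 m; 2√(D_R t) = 2.163 m; argument = (5.22 − 5.89661)/2.163 = -0.3128.
C = C₀ × ½·erfc(-0.3128) = 416 × 0.6709 = 279 mg/L.

279 mg/L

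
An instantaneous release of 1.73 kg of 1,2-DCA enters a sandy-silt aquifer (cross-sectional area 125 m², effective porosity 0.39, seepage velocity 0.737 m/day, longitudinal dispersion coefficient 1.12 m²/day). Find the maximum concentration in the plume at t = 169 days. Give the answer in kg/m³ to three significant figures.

0.000728 kg/m³

The peak of an instantaneous 1D plume sits at x = vt; there the Gaussian factor is 1 and C_max = M/(n_e·A·√(4πDt)), where n_e·A is the pore area the mass is dissolved in.
√(4πDt) = √(4π × 1.12 × 169) = 48.77 m, so C_max = 1.73/(0.39 × 125 × 48.77) = 0.000728 kg/m³.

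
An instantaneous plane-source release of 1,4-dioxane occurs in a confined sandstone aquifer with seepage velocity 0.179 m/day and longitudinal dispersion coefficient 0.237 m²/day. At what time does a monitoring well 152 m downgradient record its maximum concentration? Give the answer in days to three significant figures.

842 days

For the 1D instantaneous-source solution, setting ∂C/∂t = 0 at fixed x gives v²t² + 2Dt − x² = 0, so t = (√(D² + v²x²) − D)/v².
√(D² + v²x²) = √(0.237² + 0.179² × 152²) = 27.21; v² = 0.032041.
t = (27.21 − 0.237)/0.032041 = 842 days (vs. the pure-advection estimate x/v = 849 d).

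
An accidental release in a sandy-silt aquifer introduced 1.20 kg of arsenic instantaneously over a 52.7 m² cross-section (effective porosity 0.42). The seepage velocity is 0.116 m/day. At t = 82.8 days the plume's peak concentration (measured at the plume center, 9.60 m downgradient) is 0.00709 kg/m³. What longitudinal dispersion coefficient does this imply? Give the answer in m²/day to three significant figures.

At the plume center C_max = M/(n_e·A·√(4πDt)), so D = M²/(4πt·(n_e·A·C_max)²).
n_e·A·C_max = 0.42 × 52.7 × 0.00709 = 0.1569 kg/m.
D = 1.20²/(4π × 82.8 × 0.1569²) = 0.0562 m²/day.

0.0562 m²/day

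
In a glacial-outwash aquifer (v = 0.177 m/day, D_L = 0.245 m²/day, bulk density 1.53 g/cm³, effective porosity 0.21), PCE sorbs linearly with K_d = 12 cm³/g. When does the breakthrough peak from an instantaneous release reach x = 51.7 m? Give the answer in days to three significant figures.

Retardation factor R = 1 + ρ_b·K_d/n = 1 + 1.53 × 12/0.21 = 88.43.
Sorption retards both mechanisms: v_R = v/R = 0.002002 m/day, D_R = D/R = 0.002771 m²/day.
Peak time from v_R²t² + 2D_R t − x² = 0: t = (√(D_R² + v_R²x²) − D_R)/v_R².
√(D_R² + v_R²x²) = √(0.002771² + 0.002002² × 51.7²) = 0.1035; v_R² = 4.008e-06.
t = (0.1035 − 0.002771)/4.008e-06 = 25100 days.

25100 days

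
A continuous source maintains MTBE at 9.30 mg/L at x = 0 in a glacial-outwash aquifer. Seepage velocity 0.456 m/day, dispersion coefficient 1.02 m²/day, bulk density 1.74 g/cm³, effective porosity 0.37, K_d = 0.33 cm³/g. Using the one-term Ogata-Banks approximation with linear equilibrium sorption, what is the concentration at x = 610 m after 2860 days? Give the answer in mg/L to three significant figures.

0.179 mg/L

Retardation factor R = 1 + ρ_b·K_d/n = 1 + 1.74 × 0.33/0.37 = 2.552.
Sorption retards both mechanisms: v_R = v/R = 0.1787 m/day, D_R = D/R = 0.3997 m²/day.
v_R·t = 0.1787 × 2860 = 511.082 m; 2√(D_R t) = 67.62 m; argument = (610 − 511.082)/67.62 = 1.463.
C = C₀ × ½·erfc(1.463) = 9.30 × 0.01927 = 0.179 mg/L.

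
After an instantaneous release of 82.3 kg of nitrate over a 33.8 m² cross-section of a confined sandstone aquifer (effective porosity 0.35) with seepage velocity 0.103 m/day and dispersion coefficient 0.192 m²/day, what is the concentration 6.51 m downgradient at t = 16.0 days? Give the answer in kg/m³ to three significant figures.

0.164 kg/m³

For an instantaneous plane source, C(x,t) = M/(n_e·A·√(4πDt)) · exp(−(x−vt)²/(4Dt)), with n_e·A the pore (flow) area.
Plume center vt = 0.103 × 16.0 = 1.648 m, so the well at 6.51 m is 4.862 m downgradient of the peak.
√(4πDt) = 6.213 m, giving peak height M/(n_e·A·√(4πDt)) = 82.3/(0.35 × 33.8 × 6.213) = 1.120 kg/m³.
(x−vt)²/(4Dt) = (4.862)²/(4 × 0.192 × 16.0) = 1.924; exp(−1.924) = 0.1460.
C = 1.120 × 0.1460 = 0.164 kg/m³.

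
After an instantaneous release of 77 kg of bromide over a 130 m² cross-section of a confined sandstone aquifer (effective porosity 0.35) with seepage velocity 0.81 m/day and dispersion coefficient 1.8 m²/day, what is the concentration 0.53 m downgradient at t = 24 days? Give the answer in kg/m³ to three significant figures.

For an instantaneous plane source, C(x,t) = M/(n_e·A·√(4πDt)) · exp(−(x−vt)²/(4Dt)), with n_e·A the pore (flow) area.
Plume center vt = 0.81 × 24 = 19.44 m, so the well at 0.53 m is 18.91 m upgradient of the peak.
√(4πDt) = 23.30 m, giving peak height M/(n_e·A·√(4πDt)) = 77/(0.35 × 130 × 23.30) = 0.07263 kg/m³.
(x−vt)²/(4Dt) = (-18.91)²/(4 × 1.8 × 24) = 2.069; exp(−2.069) = 0.1263.
C = 0.07263 × 0.1263 = 0.00917 kg/m³.

0.00917 kg/m³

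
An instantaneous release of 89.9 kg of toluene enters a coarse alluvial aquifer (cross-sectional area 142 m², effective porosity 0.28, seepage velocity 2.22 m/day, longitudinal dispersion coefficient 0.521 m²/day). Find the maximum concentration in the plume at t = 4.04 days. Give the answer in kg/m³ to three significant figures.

The peak of an instantaneous 1D plume sits at x = vt; there the Gaussian factor is 1 and C_max = M/(n_e·A·√(4πDt)), where n_e·A is the pore area the mass is dissolved in.
√(4πDt) = √(4π × 0.521 × 4.04) = 5.143 m, so C_max = 89.9/(0.28 × 142 × 5.143) = 0.440 kg/m³.

0.440 kg/m³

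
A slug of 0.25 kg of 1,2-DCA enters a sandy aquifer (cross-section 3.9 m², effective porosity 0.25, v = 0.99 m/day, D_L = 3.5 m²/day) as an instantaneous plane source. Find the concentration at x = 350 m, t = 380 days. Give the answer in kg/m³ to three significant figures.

For an instantaneous plane source, C(x,t) = M/(n_e·A·√(4πDt)) · exp(−(x−vt)²/(4Dt)), with n_e·A the pore (flow) area.
Plume center vt = 0.99 × 380 = 376.2 m, so the well at 350 m is 26.2 m upgradient of the peak.
√(4πDt) = 129.3 m, giving peak height M/(n_e·A·√(4πDt)) = 0.25/(0.25 × 3.9 × 129.3) = 0.001983 kg/m³.
(x−vt)²/(4Dt) = (-26.2)²/(4 × 3.5 × 380) = 0.1290; exp(−0.1290) = 0.8790.
C = 0.001983 × 0.8790 = 0.00174 kg/m³.

0.00174 kg/m³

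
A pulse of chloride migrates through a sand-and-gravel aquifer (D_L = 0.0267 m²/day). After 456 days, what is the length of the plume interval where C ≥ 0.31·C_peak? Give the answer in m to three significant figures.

15.1 m

The plume is Gaussian with σ = √(2Dt) = √(2 × 0.0267 × 456) = 4.935 m.
C/C_peak = exp(−Δx²/(2σ²)) = 0.31 ⇒ Δx = σ·√(−2 ln 0.31) = 4.935 × 1.530 = 7.551 m.
Width = 2Δx = 15.1 m.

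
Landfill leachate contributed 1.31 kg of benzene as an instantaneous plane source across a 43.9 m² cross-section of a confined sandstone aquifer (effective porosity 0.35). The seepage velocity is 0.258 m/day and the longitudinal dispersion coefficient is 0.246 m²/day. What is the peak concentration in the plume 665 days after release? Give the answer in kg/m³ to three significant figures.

The peak of an instantaneous 1D plume sits at x = vt; there the Gaussian factor is 1 and C_max = M/(n_e·A·√(4πDt)), where n_e·A is the pore area the mass is dissolved in.
√(4πDt) = √(4π × 0.246 × 665) = 45.34 m, so C_max = 1.31/(0.35 × 43.9 × 45.34) = 0.00188 kg/m³.

0.00188 kg/m³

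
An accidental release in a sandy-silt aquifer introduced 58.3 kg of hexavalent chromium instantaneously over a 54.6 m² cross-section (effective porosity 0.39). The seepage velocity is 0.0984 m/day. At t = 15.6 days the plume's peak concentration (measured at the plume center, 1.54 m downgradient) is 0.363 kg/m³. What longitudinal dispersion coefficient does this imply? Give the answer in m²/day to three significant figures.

At the plume center C_max = M/(n_e·A·√(4πDt)), so D = M²/(4πt·(n_e·A·C_max)²).
n_e·A·C_max = 0.39 × 54.6 × 0.363 = 7.730 kg/m.
D = 58.3²/(4π × 15.6 × 7.730²) = 0.290 m²/day.

0.290 m²/day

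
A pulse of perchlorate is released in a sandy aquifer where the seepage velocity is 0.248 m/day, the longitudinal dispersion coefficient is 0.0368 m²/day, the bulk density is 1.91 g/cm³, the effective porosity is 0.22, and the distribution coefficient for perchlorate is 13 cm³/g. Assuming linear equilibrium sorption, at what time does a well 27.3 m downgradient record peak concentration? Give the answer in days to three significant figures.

Retardation factor R = 1 + ρ_b·K_d/n = 1 + 1.91 × 13/0.22 = 113.9.
Sorption retards both mechanisms: v_R = v/R = 0.002177 m/day, D_R = D/R = 0.0003231 m²/day.
Peak time from v_R²t² + 2D_R t − x² = 0: t = (√(D_R² + v_R²x²) − D_R)/v_R².
√(D_R² + v_R²x²) = √(0.0003231² + 0.002177² × 27.3²) = 0.05943; v_R² = 4.739e-06.
t = (0.05943 − 0.0003231)/4.739e-06 = 12500 days.

12500 days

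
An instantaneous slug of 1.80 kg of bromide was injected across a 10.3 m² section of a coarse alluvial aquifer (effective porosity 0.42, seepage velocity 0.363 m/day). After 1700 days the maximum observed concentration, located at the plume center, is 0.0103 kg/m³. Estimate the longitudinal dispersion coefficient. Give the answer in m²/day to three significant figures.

At the plume center C_max = M/(n_e·A·√(4πDt)), so D = M²/(4πt·(n_e·A·C_max)²).
n_e·A·C_max = 0.42 × 10.3 × 0.0103 = 0.04456 kg/m.
D = 1.80²/(4π × 1700 × 0.04456²) = 0.0764 m²/day.

0.0764 m²/day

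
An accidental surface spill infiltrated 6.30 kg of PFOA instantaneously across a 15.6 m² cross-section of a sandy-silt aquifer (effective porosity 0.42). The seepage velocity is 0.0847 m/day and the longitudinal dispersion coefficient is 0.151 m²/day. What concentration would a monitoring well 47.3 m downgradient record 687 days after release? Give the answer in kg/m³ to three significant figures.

For an instantaneous plane source, C(x,t) = M/(n_e·A·√(4πDt)) · exp(−(x−vt)²/(4Dt)), with n_e·A the pore (flow) area.
Plume center vt = 0.0847 × 687 = 58.1889 m, so the well at 47.3 m is 10.8889 m upgradient of the peak.
√(4πDt) = 36.11 m, giving peak height M/(n_e·A·√(4πDt)) = 6.30/(0.42 × 15.6 × 36.11) = 0.02663 kg/m³.
(x−vt)²/(4Dt) = (-10.8889)²/(4 × 0.151 × 687) = 0.2857; exp(−0.2857) = 0.7515.
C = 0.02663 × 0.7515 = 0.0200 kg/m³.

0.0200 kg/m³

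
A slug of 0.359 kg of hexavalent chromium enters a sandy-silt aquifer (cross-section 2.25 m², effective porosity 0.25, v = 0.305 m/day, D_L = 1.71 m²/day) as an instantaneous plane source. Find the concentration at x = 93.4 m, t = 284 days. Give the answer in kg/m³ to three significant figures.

For an instantaneous plane source, C(x,t) = M/(n_e·A·√(4πDt)) · exp(−(x−vt)²/(4Dt)), with n_e·A the pore (flow) area.
Plume center vt = 0.305 × 284 = 86.62 m, so the well at 93.4 m is 6.78 m downgradient of the peak.
√(4πDt) = 78.12 m, giving peak height M/(n_e·A·√(4πDt)) = 0.359/(0.25 × 2.25 × 78.12) = 0.008170 kg/m³.
(x−vt)²/(4Dt) = (6.78)²/(4 × 1.71 × 284) = 0.02366; exp(−0.02366) = 0.9766.
C = 0.008170 × 0.9766 = 0.00798 kg/m³.

0.00798 kg/m³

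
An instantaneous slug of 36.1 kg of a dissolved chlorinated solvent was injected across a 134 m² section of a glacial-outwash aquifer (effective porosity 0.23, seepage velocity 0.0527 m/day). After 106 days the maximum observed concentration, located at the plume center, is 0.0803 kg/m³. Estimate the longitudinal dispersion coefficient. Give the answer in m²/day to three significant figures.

0.160 m²/day

At the plume center C_max = M/(n_e·A·√(4πDt)), so D = M²/(4πt·(n_e·A·C_max)²).
n_e·A·C_max = 0.23 × 134 × 0.0803 = 2.475 kg/m.
D = 36.1²/(4π × 106 × 2.475²) = 0.160 m²/day.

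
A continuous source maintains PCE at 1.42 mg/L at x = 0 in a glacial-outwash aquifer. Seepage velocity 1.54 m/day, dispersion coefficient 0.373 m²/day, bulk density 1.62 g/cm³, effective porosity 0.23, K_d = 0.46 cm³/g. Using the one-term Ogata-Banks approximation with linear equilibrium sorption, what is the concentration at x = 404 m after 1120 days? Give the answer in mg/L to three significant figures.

Retardation factor R = 1 + ρ_b·K_d/n = 1 + 1.62 × 0.46/0.23 = 4.240.
Sorption retards both mechanisms: v_R = v/R = 0.3632 m/day, D_R = D/R = 0.08797 m²/day.
v_R·t = 0.3632 × 1120 = 406.784 m; 2√(D_R t) = 19.85 m; argument = (404 − 406.784)/19.85 = -0.1403.
C = C₀ × ½·erfc(-0.1403) = 1.42 × 0.5786 = 0.822 mg/L.

0.822 mg/L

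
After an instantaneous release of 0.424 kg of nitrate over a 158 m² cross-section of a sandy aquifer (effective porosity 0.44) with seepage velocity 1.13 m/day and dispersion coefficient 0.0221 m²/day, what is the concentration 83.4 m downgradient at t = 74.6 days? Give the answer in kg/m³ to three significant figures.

0.00119 kg/m³

For an instantaneous plane source, C(x,t) = M/(n_e·A·√(4πDt)) · exp(−(x−vt)²/(4Dt)), with n_e·A the pore (flow) area.
Plume center vt = 1.13 × 74.6 = 84.298 m, so the well at 83.4 m is 0.898 m upgradient of the peak.
√(4πDt) = 4.552 m, giving peak height M/(n_e·A·√(4πDt)) = 0.424/(0.44 × 158 × 4.552) = 0.001340 kg/m³.
(x−vt)²/(4Dt) = (-0.898)²/(4 × 0.0221 × 74.6) = 0.1223; exp(−0.1223) = 0.8849.
C = 0.001340 × 0.8849 = 0.00119 kg/m³.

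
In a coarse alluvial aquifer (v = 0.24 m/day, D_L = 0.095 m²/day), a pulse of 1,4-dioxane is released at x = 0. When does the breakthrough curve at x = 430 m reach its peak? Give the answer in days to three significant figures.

1790 days

For the 1D instantaneous-source solution, setting ∂C/∂t = 0 at fixed x gives v²t² + 2Dt − x² = 0, so t = (√(D² + v²x²) − D)/v².
√(D² + v²x²) = √(0.095² + 0.24² × 430²) = 103.2; v² = 0.0576.
t = (103.2 − 0.095)/0.0576 = 1790 days (vs. the pure-advection estimate x/v = 1790 d).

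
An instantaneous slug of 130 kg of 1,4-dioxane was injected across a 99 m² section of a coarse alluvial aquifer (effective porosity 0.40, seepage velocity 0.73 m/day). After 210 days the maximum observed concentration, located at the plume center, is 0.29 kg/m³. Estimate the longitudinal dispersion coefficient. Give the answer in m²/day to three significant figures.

At the plume center C_max = M/(n_e·A·√(4πDt)), so D = M²/(4πt·(n_e·A·C_max)²).
n_e·A·C_max = 0.40 × 99 × 0.29 = 11.48 kg/m.
D = 130²/(4π × 210 × 11.48²) = 0.0486 m²/day.

0.0486 m²/day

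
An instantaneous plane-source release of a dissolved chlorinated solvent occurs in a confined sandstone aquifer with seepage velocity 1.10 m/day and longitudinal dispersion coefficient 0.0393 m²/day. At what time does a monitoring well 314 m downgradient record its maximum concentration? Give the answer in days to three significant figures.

For the 1D instantaneous-source solution, setting ∂C/∂t = 0 at fixed x gives v²t² + 2Dt − x² = 0, so t = (√(D² + v²x²) − D)/v².
√(D² + v²x²) = √(0.0393² + 1.10² × 314²) = 345.4; v² = 1.21.
t = (345.4 − 0.0393)/1.21 = 285 days (vs. the pure-advection estimate x/v = 285 d).

285 days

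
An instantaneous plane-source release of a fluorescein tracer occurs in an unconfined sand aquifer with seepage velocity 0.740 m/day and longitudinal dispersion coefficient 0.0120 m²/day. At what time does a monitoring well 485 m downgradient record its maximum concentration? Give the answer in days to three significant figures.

For the 1D instantaneous-source solution, setting ∂C/∂t = 0 at fixed x gives v²t² + 2Dt − x² = 0, so t = (√(D² + v²x²) − D)/v².
√(D² + v²x²) = √(0.0120² + 0.740² × 485²) = 358.9; v² = 0.5476.
t = (358.9 − 0.0120)/0.5476 = 655 days (vs. the pure-advection estimate x/v = 655 d).

655 days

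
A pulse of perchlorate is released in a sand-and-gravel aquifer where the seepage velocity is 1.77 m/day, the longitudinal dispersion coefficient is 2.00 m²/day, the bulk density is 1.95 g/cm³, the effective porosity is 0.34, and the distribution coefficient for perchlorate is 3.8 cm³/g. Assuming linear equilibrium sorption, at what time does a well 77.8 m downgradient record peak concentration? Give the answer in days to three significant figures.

987 days

Retardation factor R = 1 + ρ_b·K_d/n = 1 + 1.95 × 3.8/0.34 = 22.79.
Sorption retards both mechanisms: v_R = v/R = 0.07767 m/day, D_R = D/R = 0.08776 m²/day.
Peak time from v_R²t² + 2D_R t − x² = 0: t = (√(D_R² + v_R²x²) − D_R)/v_R².
√(D_R² + v_R²x²) = √(0.08776² + 0.07767² × 77.8²) = 6.043; v_R² = 0.006033.
t = (6.043 − 0.08776)/0.006033 = 987 days.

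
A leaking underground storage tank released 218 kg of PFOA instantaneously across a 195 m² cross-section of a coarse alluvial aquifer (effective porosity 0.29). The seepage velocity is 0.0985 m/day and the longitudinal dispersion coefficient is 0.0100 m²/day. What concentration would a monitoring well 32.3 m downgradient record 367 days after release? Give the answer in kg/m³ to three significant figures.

For an instantaneous plane source, C(x,t) = M/(n_e·A·√(4πDt)) · exp(−(x−vt)²/(4Dt)), with n_e·A the pore (flow) area.
Plume center vt = 0.0985 × 367 = 36.1495 m, so the well at 32.3 m is 3.8495 m upgradient of the peak.
√(4πDt) = 6.791 m, giving peak height M/(n_e·A·√(4πDt)) = 218/(0.29 × 195 × 6.791) = 0.5677 kg/m³.
(x−vt)²/(4Dt) = (-3.8495)²/(4 × 0.0100 × 367) = 1.009; exp(−1.009) = 0.3646.
C = 0.5677 × 0.3646 = 0.207 kg/m³.

0.207 kg/m³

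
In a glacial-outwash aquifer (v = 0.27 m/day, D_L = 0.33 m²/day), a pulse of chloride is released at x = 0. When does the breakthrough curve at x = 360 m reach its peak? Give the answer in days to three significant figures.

1330 days

For the 1D instantaneous-source solution, setting ∂C/∂t = 0 at fixed x gives v²t² + 2Dt − x² = 0, so t = (√(D² + v²x²) − D)/v².
√(D² + v²x²) = √(0.33² + 0.27² × 360²) = 97.20; v² = 0.0729.
t = (97.20 − 0.33)/0.0729 = 1330 days (vs. the pure-advection estimate x/v = 1330 d).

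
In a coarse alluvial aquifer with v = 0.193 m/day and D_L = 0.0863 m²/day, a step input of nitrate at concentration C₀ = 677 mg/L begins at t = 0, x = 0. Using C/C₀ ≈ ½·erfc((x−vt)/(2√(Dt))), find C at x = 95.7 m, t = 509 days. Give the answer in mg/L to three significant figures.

For a continuous step input, C/C₀ ≈ ½·erfc((x−vt)/(2√(Dt))).
vt = 0.193 × 509 = 98.237 m and 2√(Dt) = 2√(0.0863 × 509) = 13.26 m.
Argument (x−vt)/(2√(Dt)) = (95.7 − 98.237)/13.26 = -0.1913; ½·erfc(-0.1913) = 0.6066.
C = 677 × 0.6066 = 411 mg/L.

411 mg/L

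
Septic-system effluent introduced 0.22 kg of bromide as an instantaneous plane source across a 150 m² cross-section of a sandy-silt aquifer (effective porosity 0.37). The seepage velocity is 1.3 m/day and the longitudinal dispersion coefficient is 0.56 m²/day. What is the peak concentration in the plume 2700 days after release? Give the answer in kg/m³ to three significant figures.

2.88e-05 kg/m³

The peak of an instantaneous 1D plume sits at x = vt; there the Gaussian factor is 1 and C_max = M/(n_e·A·√(4πDt)), where n_e·A is the pore area the mass is dissolved in.
√(4πDt) = √(4π × 0.56 × 2700) = 137.8 m, so C_max = 0.22/(0.37 × 150 × 137.8) = 2.88e-05 kg/m³.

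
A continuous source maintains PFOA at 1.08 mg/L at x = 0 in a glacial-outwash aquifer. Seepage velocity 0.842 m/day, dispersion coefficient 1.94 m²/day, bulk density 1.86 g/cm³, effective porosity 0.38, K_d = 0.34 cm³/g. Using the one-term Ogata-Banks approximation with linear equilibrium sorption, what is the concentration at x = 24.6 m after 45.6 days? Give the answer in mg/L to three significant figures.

0.114 mg/L

Retardation factor R = 1 + ρ_b·K_d/n = 1 + 1.86 × 0.34/0.38 = 2.664.
Sorption retards both mechanisms: v_R = v/R = 0.3161 m/day, D_R = D/R = 0.7282 m²/day.
v_R·t = 0.3161 × 45.6 = 14.41416 m; 2√(D_R t) = 11.52 m; argument = (24.6 − 14.41416)/11.52 = 0.8842.
C = C₀ × ½·erfc(0.8842) = 1.08 × 0.1056 = 0.114 mg/L.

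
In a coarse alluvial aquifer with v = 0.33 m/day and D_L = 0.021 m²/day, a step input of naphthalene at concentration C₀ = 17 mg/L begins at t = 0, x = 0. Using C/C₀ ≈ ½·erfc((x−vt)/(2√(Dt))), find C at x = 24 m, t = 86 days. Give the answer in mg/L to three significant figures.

For a continuous step input, C/C₀ ≈ ½·erfc((x−vt)/(2√(Dt))).
vt = 0.33 × 86 = 28.38 m and 2√(Dt) = 2√(0.021 × 86) = 2.688 m.
Argument (x−vt)/(2√(Dt)) = (24 − 28.38)/2.688 = -1.629; ½·erfc(-1.629) = 0.9894.
C = 17 × 0.9894 = 16.8 mg/L.

16.8 mg/L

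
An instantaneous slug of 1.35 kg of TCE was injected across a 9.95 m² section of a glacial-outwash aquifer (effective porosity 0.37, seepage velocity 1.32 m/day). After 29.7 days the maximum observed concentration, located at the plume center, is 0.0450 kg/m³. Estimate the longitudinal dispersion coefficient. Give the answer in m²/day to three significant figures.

At the plume center C_max = M/(n_e·A·√(4πDt)), so D = M²/(4πt·(n_e·A·C_max)²).
n_e·A·C_max = 0.37 × 9.95 × 0.0450 = 0.1657 kg/m.
D = 1.35²/(4π × 29.7 × 0.1657²) = 0.178 m²/day.

0.178 m²/day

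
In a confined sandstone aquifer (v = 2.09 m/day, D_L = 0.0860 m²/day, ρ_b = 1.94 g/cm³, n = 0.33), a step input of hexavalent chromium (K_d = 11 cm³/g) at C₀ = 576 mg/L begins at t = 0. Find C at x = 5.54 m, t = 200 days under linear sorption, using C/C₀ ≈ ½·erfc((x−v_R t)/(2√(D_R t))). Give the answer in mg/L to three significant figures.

Retardation factor R = 1 + ρ_b·K_d/n = 1 + 1.94 × 11/0.33 = 65.67.
Sorption retards both mechanisms: v_R = v/R = 0.03183 m/day, D_R = D/R = 0.001310 m²/day.
v_R·t = 0.03183 × 200 = 6.366 m; 2√(D_R t) = 1.024 m; argument = (5.54 − 6.366)/1.024 = -0.8066.
C = C₀ × ½·erfc(-0.8066) = 576 × 0.8730 = 503 mg/L.

503 mg/L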